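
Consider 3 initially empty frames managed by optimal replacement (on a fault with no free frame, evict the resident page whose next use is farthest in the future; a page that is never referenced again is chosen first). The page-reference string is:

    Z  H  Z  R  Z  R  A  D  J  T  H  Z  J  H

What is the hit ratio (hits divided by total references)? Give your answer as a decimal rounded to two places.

0.43

Z -> miss, frames (Z)
H -> miss, frames (Z H)
Z -> hit
R -> miss, frames (Z H R)
Z -> hit
R -> hit
A -> miss, evict R, frames (Z H A)
D -> miss, evict A, frames (Z H D)
J -> miss, evict D, frames (Z H J)
T -> miss, evict J, frames (Z H T)
H -> hit
Z -> hit
J -> miss, evict T, frames (Z H J)
H -> hit
Hits: 6 of 14 references → 6/14 = 0.4286.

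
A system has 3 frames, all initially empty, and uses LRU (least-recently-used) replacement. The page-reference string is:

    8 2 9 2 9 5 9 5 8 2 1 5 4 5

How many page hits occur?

5

8 → miss, frames (8)
2 → miss, frames (8 2)
9 → miss, frames (8 2 9)
2 → hit
9 → hit
5 → miss, evict 8, frames (2 9 5)
9 → hit
5 → hit
8 → miss, evict 2, frames (9 5 8)
2 → miss, evict 9, frames (5 8 2)
1 → miss, evict 5, frames (8 2 1)
5 → miss, evict 8, frames (2 1 5)
4 → miss, evict 2, frames (1 5 4)
5 → hit
Hits: 5.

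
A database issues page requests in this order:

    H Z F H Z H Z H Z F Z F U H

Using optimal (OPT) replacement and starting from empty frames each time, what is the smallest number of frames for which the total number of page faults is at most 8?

2

f=1: 14 faults
f=2: 7 faults
f=3: 4 faults
f=4: 4 faults
Smallest f with faults ≤ 8 is 2.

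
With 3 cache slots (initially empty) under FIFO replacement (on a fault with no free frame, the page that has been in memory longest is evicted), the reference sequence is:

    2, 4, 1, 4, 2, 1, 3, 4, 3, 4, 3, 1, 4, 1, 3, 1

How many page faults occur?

2: fault, frames (2)
4: fault, frames (2 4)
1: fault, frames (2 4 1)
4: hit
2: hit
1: hit
3: fault, evict 2, frames (4 1 3)
4: hit
3: hit
4: hit
3: hit
1: hit
4: hit
1: hit
3: hit
1: hit
Page faults: 4.

4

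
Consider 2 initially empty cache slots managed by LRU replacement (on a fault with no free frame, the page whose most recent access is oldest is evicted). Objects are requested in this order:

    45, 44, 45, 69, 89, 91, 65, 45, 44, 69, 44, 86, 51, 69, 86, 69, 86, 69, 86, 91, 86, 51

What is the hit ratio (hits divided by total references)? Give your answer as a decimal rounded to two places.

45: miss, frames (45)
44: miss, frames (45 44)
45: hit
69: miss, evict 44, frames (45 69)
89: miss, evict 45, frames (69 89)
91: miss, evict 69, frames (89 91)
65: miss, evict 89, frames (91 65)
45: miss, evict 91, frames (65 45)
44: miss, evict 65, frames (45 44)
69: miss, evict 45, frames (44 69)
44: hit
86: miss, evict 69, frames (44 86)
51: miss, evict 44, frames (86 51)
69: miss, evict 86, frames (51 69)
86: miss, evict 51, frames (69 86)
69: hit
86: hit
69: hit
86: hit
91: miss, evict 69, frames (86 91)
86: hit
51: miss, evict 91, frames (86 51)
Hits: 7 of 22 references → 7/22 = 0.3182.

0.32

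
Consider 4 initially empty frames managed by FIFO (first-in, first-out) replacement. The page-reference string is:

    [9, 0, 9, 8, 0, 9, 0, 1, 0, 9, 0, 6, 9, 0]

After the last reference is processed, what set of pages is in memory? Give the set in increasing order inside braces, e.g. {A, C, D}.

9: miss, frames [9]
0: miss, frames [9, 0]
9: hit
8: miss, frames [9, 0, 8]
0: hit
9: hit
0: hit
1: miss, frames [9, 0, 8, 1]
0: hit
9: hit
0: hit
6: miss, evict 9, frames [0, 8, 1, 6]
9: miss, evict 0, frames [8, 1, 6, 9]
0: miss, evict 8, frames [1, 6, 9, 0]

{0, 1, 6, 9}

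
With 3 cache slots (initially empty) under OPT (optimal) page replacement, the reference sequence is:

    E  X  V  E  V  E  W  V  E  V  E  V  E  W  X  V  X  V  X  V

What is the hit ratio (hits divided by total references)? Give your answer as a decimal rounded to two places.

E: miss, frames {E}
X: miss, frames {E,X}
V: miss, frames {E,X,V}
E: hit
V: hit
E: hit
W: miss, evict X, frames {E,V,W}
V: hit
E: hit
V: hit
E: hit
V: hit
E: hit
W: hit
X: miss, evict W, frames {E,V,X}
V: hit
X: hit
V: hit
X: hit
V: hit
Hits: 15 of 20 references → 15/20 = 0.7500.

0.75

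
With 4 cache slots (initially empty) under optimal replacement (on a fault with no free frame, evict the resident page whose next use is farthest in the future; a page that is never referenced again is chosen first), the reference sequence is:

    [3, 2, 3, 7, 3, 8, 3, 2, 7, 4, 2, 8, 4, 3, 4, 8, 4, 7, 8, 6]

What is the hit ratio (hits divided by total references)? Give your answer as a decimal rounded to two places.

3 → fault, frames {3}
2 → fault, frames {3,2}
3 → hit
7 → fault, frames {3,2,7}
3 → hit
8 → fault, frames {3,2,7,8}
3 → hit
2 → hit
7 → hit
4 → fault, evict 7, frames {3,2,8,4}
2 → hit
8 → hit
4 → hit
3 → hit
4 → hit
8 → hit
4 → hit
7 → fault, evict 4, frames {3,2,8,7}
8 → hit
6 → fault, evict 7, frames {3,2,8,6}
Hits: 13 of 20 references → 13/20 = 0.6500.

0.65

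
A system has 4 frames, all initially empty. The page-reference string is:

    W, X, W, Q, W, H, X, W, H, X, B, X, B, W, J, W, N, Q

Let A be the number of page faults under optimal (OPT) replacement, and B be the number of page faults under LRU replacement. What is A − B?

-1

Under OPT: F F . F . F . . . . F . . . F . F . → 7 faults.
Under LRU: F F . F . F . . . . F . . . F . F F → 8 faults.
A − B = 7 − 8 = -1.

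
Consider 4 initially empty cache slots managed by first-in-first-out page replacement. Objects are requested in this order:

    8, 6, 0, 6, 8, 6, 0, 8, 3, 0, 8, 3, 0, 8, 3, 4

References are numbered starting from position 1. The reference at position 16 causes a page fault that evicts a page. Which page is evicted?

pos 1: 8 → fault, frames (8)
pos 2: 6 → fault, frames (8 6)
pos 3: 0 → fault, frames (8 6 0)
pos 4: 6 → hit
pos 5: 8 → hit
pos 6: 6 → hit
pos 7: 0 → hit
pos 8: 8 → hit
pos 9: 3 → fault, frames (8 6 0 3)
pos 10: 0 → hit
pos 11: 8 → hit
pos 12: 3 → hit
pos 13: 0 → hit
pos 14: 8 → hit
pos 15: 3 → hit
pos 16: 4 → fault, evict 8, frames (6 0 3 4)
At position 16, page 8 is evicted.

8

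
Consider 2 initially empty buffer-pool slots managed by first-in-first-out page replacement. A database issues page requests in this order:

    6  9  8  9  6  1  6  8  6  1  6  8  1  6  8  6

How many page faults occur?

6 -> fault, frames (6)
9 -> fault, frames (6 9)
8 -> fault, evict 6, frames (9 8)
9 -> hit
6 -> fault, evict 9, frames (8 6)
1 -> fault, evict 8, frames (6 1)
6 -> hit
8 -> fault, evict 6, frames (1 8)
6 -> fault, evict 1, frames (8 6)
1 -> fault, evict 8, frames (6 1)
6 -> hit
8 -> fault, evict 6, frames (1 8)
1 -> hit
6 -> fault, evict 1, frames (8 6)
8 -> hit
6 -> hit
Page faults: 10.

10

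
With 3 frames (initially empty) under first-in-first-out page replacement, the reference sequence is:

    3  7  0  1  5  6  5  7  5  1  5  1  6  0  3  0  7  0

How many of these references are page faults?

13

3 -> miss, frames (3)
7 -> miss, frames (3 7)
0 -> miss, frames (3 7 0)
1 -> miss, evict 3, frames (7 0 1)
5 -> miss, evict 7, frames (0 1 5)
6 -> miss, evict 0, frames (1 5 6)
5 -> hit
7 -> miss, evict 1, frames (5 6 7)
5 -> hit
1 -> miss, evict 5, frames (6 7 1)
5 -> miss, evict 6, frames (7 1 5)
1 -> hit
6 -> miss, evict 7, frames (1 5 6)
0 -> miss, evict 1, frames (5 6 0)
3 -> miss, evict 5, frames (6 0 3)
0 -> hit
7 -> miss, evict 6, frames (0 3 7)
0 -> hit
Page faults: 13.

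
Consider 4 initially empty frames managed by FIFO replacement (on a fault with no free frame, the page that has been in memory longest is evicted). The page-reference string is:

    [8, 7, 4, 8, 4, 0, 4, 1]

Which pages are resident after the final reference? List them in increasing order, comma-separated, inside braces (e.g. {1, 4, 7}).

{0, 1, 4, 7}

8 -> fault, frames {8}
7 -> fault, frames {8,7}
4 -> fault, frames {8,7,4}
8 -> hit
4 -> hit
0 -> fault, frames {8,7,4,0}
4 -> hit
1 -> fault, evict 8, frames {7,4,0,1}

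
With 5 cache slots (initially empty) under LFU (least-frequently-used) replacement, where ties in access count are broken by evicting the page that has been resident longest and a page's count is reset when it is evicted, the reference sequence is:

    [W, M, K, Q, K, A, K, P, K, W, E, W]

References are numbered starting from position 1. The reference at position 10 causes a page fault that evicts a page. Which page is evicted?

M

pos 1: W → miss, frames [W]
pos 2: M → miss, frames [W, M]
pos 3: K → miss, frames [W, M, K]
pos 4: Q → miss, frames [W, M, K, Q]
pos 5: K → hit
pos 6: A → miss, frames [W, M, K, Q, A]
pos 7: K → hit
pos 8: P → miss, evict W, frames [M, K, Q, A, P]
pos 9: K → hit
pos 10: W → miss, evict M, frames [K, Q, A, P, W]
At position 10, page M is evicted.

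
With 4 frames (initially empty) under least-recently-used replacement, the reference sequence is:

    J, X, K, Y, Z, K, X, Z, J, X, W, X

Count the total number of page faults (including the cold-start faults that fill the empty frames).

7

J → fault, frames (J)
X → fault, frames (J X)
K → fault, frames (J X K)
Y → fault, frames (J X K Y)
Z → fault, evict J, frames (X K Y Z)
K → hit
X → hit
Z → hit
J → fault, evict Y, frames (K X Z J)
X → hit
W → fault, evict K, frames (Z J X W)
X → hit
Page faults: 7.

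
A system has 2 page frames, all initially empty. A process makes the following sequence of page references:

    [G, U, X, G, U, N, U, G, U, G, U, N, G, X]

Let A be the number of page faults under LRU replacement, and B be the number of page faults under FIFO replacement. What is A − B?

Under LRU: F F F F F F . F . . . F F F → 10 faults.
Under FIFO: F F F F F F . F F . . F F F → 11 faults.
A − B = 10 − 11 = -1.

-1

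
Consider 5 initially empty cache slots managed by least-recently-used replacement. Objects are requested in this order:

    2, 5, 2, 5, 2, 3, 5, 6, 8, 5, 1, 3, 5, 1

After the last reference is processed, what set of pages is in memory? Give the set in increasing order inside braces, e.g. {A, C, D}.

2: miss, frames [2]
5: miss, frames [2, 5]
2: hit
5: hit
2: hit
3: miss, frames [5, 2, 3]
5: hit
6: miss, frames [2, 3, 5, 6]
8: miss, frames [2, 3, 5, 6, 8]
5: hit
1: miss, evict 2, frames [3, 6, 8, 5, 1]
3: hit
5: hit
1: hit

{1, 3, 5, 6, 8}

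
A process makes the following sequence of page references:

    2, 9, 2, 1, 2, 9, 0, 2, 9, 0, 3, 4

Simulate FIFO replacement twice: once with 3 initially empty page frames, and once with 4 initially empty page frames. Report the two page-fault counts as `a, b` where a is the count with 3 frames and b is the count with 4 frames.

8, 6

3 frames: F F . F . . F F F . F F → 8 faults.
4 frames: F F . F . . F . . . F F → 6 faults.
6 < 8: adding a frame reduced faults, as is typical.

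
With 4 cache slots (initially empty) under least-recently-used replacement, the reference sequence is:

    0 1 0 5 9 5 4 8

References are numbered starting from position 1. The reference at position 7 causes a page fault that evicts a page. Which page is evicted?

1

pos 1: 0 -> miss, frames (0)
pos 2: 1 -> miss, frames (0 1)
pos 3: 0 -> hit
pos 4: 5 -> miss, frames (1 0 5)
pos 5: 9 -> miss, frames (1 0 5 9)
pos 6: 5 -> hit
pos 7: 4 -> miss, evict 1, frames (0 9 5 4)
At position 7, page 1 is evicted.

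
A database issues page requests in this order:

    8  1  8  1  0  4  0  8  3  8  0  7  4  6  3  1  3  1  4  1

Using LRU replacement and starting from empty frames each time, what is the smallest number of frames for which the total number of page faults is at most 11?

f=1: 20 faults
f=2: 13 faults
f=3: 12 faults
f=4: 10 faults
f=5: 9 faults
f=6: 8 faults
f=7: 7 faults
Smallest f with faults ≤ 11 is 4.

4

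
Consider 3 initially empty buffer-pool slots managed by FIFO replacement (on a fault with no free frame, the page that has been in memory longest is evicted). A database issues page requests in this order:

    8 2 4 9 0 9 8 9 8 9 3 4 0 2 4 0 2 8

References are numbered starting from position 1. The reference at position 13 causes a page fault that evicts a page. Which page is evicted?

pos 1: 8: miss, frames {8}
pos 2: 2: miss, frames {8,2}
pos 3: 4: miss, frames {8,2,4}
pos 4: 9: miss, evict 8, frames {2,4,9}
pos 5: 0: miss, evict 2, frames {4,9,0}
pos 6: 9: hit
pos 7: 8: miss, evict 4, frames {9,0,8}
pos 8: 9: hit
pos 9: 8: hit
pos 10: 9: hit
pos 11: 3: miss, evict 9, frames {0,8,3}
pos 12: 4: miss, evict 0, frames {8,3,4}
pos 13: 0: miss, evict 8, frames {3,4,0}
At position 13, page 8 is evicted.

8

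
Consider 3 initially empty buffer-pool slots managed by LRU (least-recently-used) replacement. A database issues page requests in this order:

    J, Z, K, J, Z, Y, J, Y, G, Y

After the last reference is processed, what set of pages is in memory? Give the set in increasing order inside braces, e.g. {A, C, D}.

{G, J, Y}

J -> miss, frames [J]
Z -> miss, frames [J, Z]
K -> miss, frames [J, Z, K]
J -> hit
Z -> hit
Y -> miss, evict K, frames [J, Z, Y]
J -> hit
Y -> hit
G -> miss, evict Z, frames [J, Y, G]
Y -> hit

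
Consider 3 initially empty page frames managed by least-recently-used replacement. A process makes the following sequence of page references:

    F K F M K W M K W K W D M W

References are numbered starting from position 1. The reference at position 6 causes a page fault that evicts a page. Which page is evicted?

F

pos 1: F: miss, frames {F}
pos 2: K: miss, frames {F,K}
pos 3: F: hit
pos 4: M: miss, frames {K,F,M}
pos 5: K: hit
pos 6: W: miss, evict F, frames {M,K,W}
At position 6, page F is evicted.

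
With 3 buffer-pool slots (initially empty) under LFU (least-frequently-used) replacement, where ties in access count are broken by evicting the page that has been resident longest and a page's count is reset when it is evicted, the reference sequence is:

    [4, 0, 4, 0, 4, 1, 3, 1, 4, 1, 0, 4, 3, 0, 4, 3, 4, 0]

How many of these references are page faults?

4 -> fault, frames [4]
0 -> fault, frames [4, 0]
4 -> hit
0 -> hit
4 -> hit
1 -> fault, frames [4, 0, 1]
3 -> fault, evict 1, frames [4, 0, 3]
1 -> fault, evict 3, frames [4, 0, 1]
4 -> hit
1 -> hit
0 -> hit
4 -> hit
3 -> fault, evict 1, frames [4, 0, 3]
0 -> hit
4 -> hit
3 -> hit
4 -> hit
0 -> hit
Page faults: 6.

6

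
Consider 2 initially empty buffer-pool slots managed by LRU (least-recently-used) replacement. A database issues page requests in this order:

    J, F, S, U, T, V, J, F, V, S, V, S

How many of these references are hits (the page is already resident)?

2

J → fault, frames [J]
F → fault, frames [J, F]
S → fault, evict J, frames [F, S]
U → fault, evict F, frames [S, U]
T → fault, evict S, frames [U, T]
V → fault, evict U, frames [T, V]
J → fault, evict T, frames [V, J]
F → fault, evict V, frames [J, F]
V → fault, evict J, frames [F, V]
S → fault, evict F, frames [V, S]
V → hit
S → hit
Hits: 2.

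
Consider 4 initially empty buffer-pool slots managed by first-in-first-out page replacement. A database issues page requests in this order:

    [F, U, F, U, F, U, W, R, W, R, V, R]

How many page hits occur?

7

F: miss, frames (F)
U: miss, frames (F U)
F: hit
U: hit
F: hit
U: hit
W: miss, frames (F U W)
R: miss, frames (F U W R)
W: hit
R: hit
V: miss, evict F, frames (U W R V)
R: hit
Hits: 7.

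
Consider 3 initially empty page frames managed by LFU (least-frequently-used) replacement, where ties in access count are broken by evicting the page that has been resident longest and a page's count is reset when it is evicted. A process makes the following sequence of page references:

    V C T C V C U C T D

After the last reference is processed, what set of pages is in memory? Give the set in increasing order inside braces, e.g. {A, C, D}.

V → miss, frames {V}
C → miss, frames {V,C}
T → miss, frames {V,C,T}
C → hit
V → hit
C → hit
U → miss, evict T, frames {V,C,U}
C → hit
T → miss, evict U, frames {V,C,T}
D → miss, evict T, frames {V,C,D}

{C, D, V}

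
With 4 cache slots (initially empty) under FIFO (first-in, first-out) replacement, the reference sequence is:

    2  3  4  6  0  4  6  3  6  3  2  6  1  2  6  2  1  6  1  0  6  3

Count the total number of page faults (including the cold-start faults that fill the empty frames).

8

2 → miss, frames {2}
3 → miss, frames {2,3}
4 → miss, frames {2,3,4}
6 → miss, frames {2,3,4,6}
0 → miss, evict 2, frames {3,4,6,0}
4 → hit
6 → hit
3 → hit
6 → hit
3 → hit
2 → miss, evict 3, frames {4,6,0,2}
6 → hit
1 → miss, evict 4, frames {6,0,2,1}
2 → hit
6 → hit
2 → hit
1 → hit
6 → hit
1 → hit
0 → hit
6 → hit
3 → miss, evict 6, frames {0,2,1,3}
Page faults: 8.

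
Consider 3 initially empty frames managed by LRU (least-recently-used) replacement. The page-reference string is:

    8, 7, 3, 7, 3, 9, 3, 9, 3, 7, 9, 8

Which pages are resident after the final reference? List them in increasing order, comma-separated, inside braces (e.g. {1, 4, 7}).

8 -> miss, frames {8}
7 -> miss, frames {8,7}
3 -> miss, frames {8,7,3}
7 -> hit
3 -> hit
9 -> miss, evict 8, frames {7,3,9}
3 -> hit
9 -> hit
3 -> hit
7 -> hit
9 -> hit
8 -> miss, evict 3, frames {7,9,8}

{7, 8, 9}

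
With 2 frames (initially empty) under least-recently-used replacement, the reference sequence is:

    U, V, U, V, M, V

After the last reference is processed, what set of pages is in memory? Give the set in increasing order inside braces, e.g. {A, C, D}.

{M, V}

U: miss, frames (U)
V: miss, frames (U V)
U: hit
V: hit
M: miss, evict U, frames (V M)
V: hit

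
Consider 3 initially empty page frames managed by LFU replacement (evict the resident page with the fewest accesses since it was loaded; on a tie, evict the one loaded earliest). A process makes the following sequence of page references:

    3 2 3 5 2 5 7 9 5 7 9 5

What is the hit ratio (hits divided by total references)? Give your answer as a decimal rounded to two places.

0.42

3 → fault, frames [3]
2 → fault, frames [3, 2]
3 → hit
5 → fault, frames [3, 2, 5]
2 → hit
5 → hit
7 → fault, evict 3, frames [2, 5, 7]
9 → fault, evict 7, frames [2, 5, 9]
5 → hit
7 → fault, evict 9, frames [2, 5, 7]
9 → fault, evict 7, frames [2, 5, 9]
5 → hit
Hits: 5 of 12 references → 5/12 = 0.4167.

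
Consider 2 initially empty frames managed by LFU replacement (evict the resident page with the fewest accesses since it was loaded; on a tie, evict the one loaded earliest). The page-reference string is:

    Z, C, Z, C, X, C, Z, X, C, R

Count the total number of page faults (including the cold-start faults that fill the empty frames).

6

Z → miss, frames (Z)
C → miss, frames (Z C)
Z → hit
C → hit
X → miss, evict Z, frames (C X)
C → hit
Z → miss, evict X, frames (C Z)
X → miss, evict Z, frames (C X)
C → hit
R → miss, evict X, frames (C R)
Page faults: 6.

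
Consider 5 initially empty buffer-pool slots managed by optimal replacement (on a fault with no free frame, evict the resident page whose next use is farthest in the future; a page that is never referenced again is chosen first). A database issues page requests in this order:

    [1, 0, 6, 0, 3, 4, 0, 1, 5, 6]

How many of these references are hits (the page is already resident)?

4

1: miss, frames [1]
0: miss, frames [1, 0]
6: miss, frames [1, 0, 6]
0: hit
3: miss, frames [1, 0, 6, 3]
4: miss, frames [1, 0, 6, 3, 4]
0: hit
1: hit
5: miss, evict 4, frames [1, 0, 6, 3, 5]
6: hit
Hits: 4.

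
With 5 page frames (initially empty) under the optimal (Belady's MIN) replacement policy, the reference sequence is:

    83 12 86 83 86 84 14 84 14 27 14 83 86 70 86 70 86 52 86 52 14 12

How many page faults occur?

83: fault, frames (83)
12: fault, frames (83 12)
86: fault, frames (83 12 86)
83: hit
86: hit
84: fault, frames (83 12 86 84)
14: fault, frames (83 12 86 84 14)
84: hit
14: hit
27: fault, evict 84, frames (83 12 86 14 27)
14: hit
83: hit
86: hit
70: fault, evict 27, frames (83 12 86 14 70)
86: hit
70: hit
86: hit
52: fault, evict 70, frames (83 12 86 14 52)
86: hit
52: hit
14: hit
12: hit
Page faults: 8.

8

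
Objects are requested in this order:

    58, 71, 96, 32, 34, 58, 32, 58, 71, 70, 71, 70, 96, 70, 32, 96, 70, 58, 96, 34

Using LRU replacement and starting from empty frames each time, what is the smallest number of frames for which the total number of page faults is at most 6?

f=1: 20 faults
f=2: 16 faults
f=3: 12 faults
f=4: 12 faults
f=5: 8 faults
f=6: 6 faults
Smallest f with faults ≤ 6 is 6.

6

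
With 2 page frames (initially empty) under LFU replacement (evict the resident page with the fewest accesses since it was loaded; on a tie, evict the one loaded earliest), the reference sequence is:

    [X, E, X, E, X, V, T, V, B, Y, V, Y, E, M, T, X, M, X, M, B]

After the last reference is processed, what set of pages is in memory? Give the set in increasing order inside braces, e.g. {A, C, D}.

{B, X}

X: miss, frames [X]
E: miss, frames [X, E]
X: hit
E: hit
X: hit
V: miss, evict E, frames [X, V]
T: miss, evict V, frames [X, T]
V: miss, evict T, frames [X, V]
B: miss, evict V, frames [X, B]
Y: miss, evict B, frames [X, Y]
V: miss, evict Y, frames [X, V]
Y: miss, evict V, frames [X, Y]
E: miss, evict Y, frames [X, E]
M: miss, evict E, frames [X, M]
T: miss, evict M, frames [X, T]
X: hit
M: miss, evict T, frames [X, M]
X: hit
M: hit
B: miss, evict M, frames [X, B]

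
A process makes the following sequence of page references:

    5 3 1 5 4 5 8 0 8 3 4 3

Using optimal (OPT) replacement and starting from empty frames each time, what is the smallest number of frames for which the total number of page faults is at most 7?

3

f=1: 12 faults
f=2: 8 faults
f=3: 7 faults
f=4: 6 faults
f=5: 6 faults
f=6: 6 faults
Smallest f with faults ≤ 7 is 3.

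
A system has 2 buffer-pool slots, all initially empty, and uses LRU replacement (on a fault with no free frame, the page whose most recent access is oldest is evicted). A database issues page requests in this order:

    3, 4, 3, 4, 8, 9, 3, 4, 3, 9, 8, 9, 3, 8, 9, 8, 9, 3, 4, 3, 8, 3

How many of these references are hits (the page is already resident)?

3 -> miss, frames (3)
4 -> miss, frames (3 4)
3 -> hit
4 -> hit
8 -> miss, evict 3, frames (4 8)
9 -> miss, evict 4, frames (8 9)
3 -> miss, evict 8, frames (9 3)
4 -> miss, evict 9, frames (3 4)
3 -> hit
9 -> miss, evict 4, frames (3 9)
8 -> miss, evict 3, frames (9 8)
9 -> hit
3 -> miss, evict 8, frames (9 3)
8 -> miss, evict 9, frames (3 8)
9 -> miss, evict 3, frames (8 9)
8 -> hit
9 -> hit
3 -> miss, evict 8, frames (9 3)
4 -> miss, evict 9, frames (3 4)
3 -> hit
8 -> miss, evict 4, frames (3 8)
3 -> hit
Hits: 8.

8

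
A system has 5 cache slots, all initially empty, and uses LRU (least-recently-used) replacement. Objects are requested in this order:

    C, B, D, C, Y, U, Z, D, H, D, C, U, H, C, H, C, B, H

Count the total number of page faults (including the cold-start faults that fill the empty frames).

C → miss, frames (C)
B → miss, frames (C B)
D → miss, frames (C B D)
C → hit
Y → miss, frames (B D C Y)
U → miss, frames (B D C Y U)
Z → miss, evict B, frames (D C Y U Z)
D → hit
H → miss, evict C, frames (Y U Z D H)
D → hit
C → miss, evict Y, frames (U Z H D C)
U → hit
H → hit
C → hit
H → hit
C → hit
B → miss, evict Z, frames (D U H C B)
H → hit
Page faults: 9.

9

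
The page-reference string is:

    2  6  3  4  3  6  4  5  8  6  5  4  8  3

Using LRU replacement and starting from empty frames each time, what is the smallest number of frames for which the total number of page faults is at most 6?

f=1: 14 faults
f=2: 13 faults
f=3: 10 faults
f=4: 7 faults
f=5: 6 faults
f=6: 6 faults
Smallest f with faults ≤ 6 is 5.

5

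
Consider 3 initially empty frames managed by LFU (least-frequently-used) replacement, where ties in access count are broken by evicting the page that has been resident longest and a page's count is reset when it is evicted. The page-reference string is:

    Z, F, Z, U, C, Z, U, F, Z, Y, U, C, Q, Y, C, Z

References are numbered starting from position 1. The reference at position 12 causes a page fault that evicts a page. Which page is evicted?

pos 1: Z → fault, frames [Z]
pos 2: F → fault, frames [Z, F]
pos 3: Z → hit
pos 4: U → fault, frames [Z, F, U]
pos 5: C → fault, evict F, frames [Z, U, C]
pos 6: Z → hit
pos 7: U → hit
pos 8: F → fault, evict C, frames [Z, U, F]
pos 9: Z → hit
pos 10: Y → fault, evict F, frames [Z, U, Y]
pos 11: U → hit
pos 12: C → fault, evict Y, frames [Z, U, C]
At position 12, page Y is evicted.

Y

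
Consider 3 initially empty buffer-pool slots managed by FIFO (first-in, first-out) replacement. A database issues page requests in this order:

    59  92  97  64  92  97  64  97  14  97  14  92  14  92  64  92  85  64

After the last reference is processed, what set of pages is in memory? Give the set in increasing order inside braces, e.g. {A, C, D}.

{64, 85, 92}

59 → fault, frames (59)
92 → fault, frames (59 92)
97 → fault, frames (59 92 97)
64 → fault, evict 59, frames (92 97 64)
92 → hit
97 → hit
64 → hit
97 → hit
14 → fault, evict 92, frames (97 64 14)
97 → hit
14 → hit
92 → fault, evict 97, frames (64 14 92)
14 → hit
92 → hit
64 → hit
92 → hit
85 → fault, evict 64, frames (14 92 85)
64 → fault, evict 14, frames (92 85 64)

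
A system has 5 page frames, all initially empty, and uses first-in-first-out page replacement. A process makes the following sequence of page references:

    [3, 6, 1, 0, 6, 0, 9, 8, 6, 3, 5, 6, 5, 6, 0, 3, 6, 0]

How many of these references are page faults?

3 -> fault, frames [3]
6 -> fault, frames [3, 6]
1 -> fault, frames [3, 6, 1]
0 -> fault, frames [3, 6, 1, 0]
6 -> hit
0 -> hit
9 -> fault, frames [3, 6, 1, 0, 9]
8 -> fault, evict 3, frames [6, 1, 0, 9, 8]
6 -> hit
3 -> fault, evict 6, frames [1, 0, 9, 8, 3]
5 -> fault, evict 1, frames [0, 9, 8, 3, 5]
6 -> fault, evict 0, frames [9, 8, 3, 5, 6]
5 -> hit
6 -> hit
0 -> fault, evict 9, frames [8, 3, 5, 6, 0]
3 -> hit
6 -> hit
0 -> hit
Page faults: 10.

10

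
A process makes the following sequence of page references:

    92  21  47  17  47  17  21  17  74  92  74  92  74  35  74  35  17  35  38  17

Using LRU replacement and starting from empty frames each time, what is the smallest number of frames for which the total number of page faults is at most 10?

3

f=1: 20 faults
f=2: 11 faults
f=3: 9 faults
f=4: 8 faults
f=5: 7 faults
f=6: 7 faults
f=7: 7 faults
Smallest f with faults ≤ 10 is 3.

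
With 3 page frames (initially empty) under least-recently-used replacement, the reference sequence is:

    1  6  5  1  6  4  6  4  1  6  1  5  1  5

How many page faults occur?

1: fault, frames {1}
6: fault, frames {1,6}
5: fault, frames {1,6,5}
1: hit
6: hit
4: fault, evict 5, frames {1,6,4}
6: hit
4: hit
1: hit
6: hit
1: hit
5: fault, evict 4, frames {6,1,5}
1: hit
5: hit
Page faults: 5.

5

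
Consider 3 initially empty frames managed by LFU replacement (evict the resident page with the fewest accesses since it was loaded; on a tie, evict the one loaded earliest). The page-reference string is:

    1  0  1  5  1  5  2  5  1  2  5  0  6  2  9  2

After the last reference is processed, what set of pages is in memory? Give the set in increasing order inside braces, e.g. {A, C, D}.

1: miss, frames {1}
0: miss, frames {1,0}
1: hit
5: miss, frames {1,0,5}
1: hit
5: hit
2: miss, evict 0, frames {1,5,2}
5: hit
1: hit
2: hit
5: hit
0: miss, evict 2, frames {1,5,0}
6: miss, evict 0, frames {1,5,6}
2: miss, evict 6, frames {1,5,2}
9: miss, evict 2, frames {1,5,9}
2: miss, evict 9, frames {1,5,2}

{1, 2, 5}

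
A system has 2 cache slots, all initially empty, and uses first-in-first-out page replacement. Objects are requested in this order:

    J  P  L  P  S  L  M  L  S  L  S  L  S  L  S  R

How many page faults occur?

8

J → fault, frames (J)
P → fault, frames (J P)
L → fault, evict J, frames (P L)
P → hit
S → fault, evict P, frames (L S)
L → hit
M → fault, evict L, frames (S M)
L → fault, evict S, frames (M L)
S → fault, evict M, frames (L S)
L → hit
S → hit
L → hit
S → hit
L → hit
S → hit
R → fault, evict L, frames (S R)
Page faults: 8.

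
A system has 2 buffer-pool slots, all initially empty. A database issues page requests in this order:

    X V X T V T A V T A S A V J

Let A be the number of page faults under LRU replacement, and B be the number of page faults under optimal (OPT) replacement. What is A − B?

3

Under LRU: F F . F F . F F F F F . F F → 11 faults.
Under OPT: F F . F . . F . F . F . F F → 8 faults.
A − B = 11 − 8 = 3.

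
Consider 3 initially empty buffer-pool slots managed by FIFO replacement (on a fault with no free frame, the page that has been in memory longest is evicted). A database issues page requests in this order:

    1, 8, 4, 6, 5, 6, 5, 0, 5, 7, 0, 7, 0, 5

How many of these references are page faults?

7

1 -> miss, frames [1]
8 -> miss, frames [1, 8]
4 -> miss, frames [1, 8, 4]
6 -> miss, evict 1, frames [8, 4, 6]
5 -> miss, evict 8, frames [4, 6, 5]
6 -> hit
5 -> hit
0 -> miss, evict 4, frames [6, 5, 0]
5 -> hit
7 -> miss, evict 6, frames [5, 0, 7]
0 -> hit
7 -> hit
0 -> hit
5 -> hit
Page faults: 7.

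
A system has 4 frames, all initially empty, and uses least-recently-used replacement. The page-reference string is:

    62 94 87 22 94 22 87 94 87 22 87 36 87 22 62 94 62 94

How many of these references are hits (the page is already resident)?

62 → miss, frames [62]
94 → miss, frames [62, 94]
87 → miss, frames [62, 94, 87]
22 → miss, frames [62, 94, 87, 22]
94 → hit
22 → hit
87 → hit
94 → hit
87 → hit
22 → hit
87 → hit
36 → miss, evict 62, frames [94, 22, 87, 36]
87 → hit
22 → hit
62 → miss, evict 94, frames [36, 87, 22, 62]
94 → miss, evict 36, frames [87, 22, 62, 94]
62 → hit
94 → hit
Hits: 11.

11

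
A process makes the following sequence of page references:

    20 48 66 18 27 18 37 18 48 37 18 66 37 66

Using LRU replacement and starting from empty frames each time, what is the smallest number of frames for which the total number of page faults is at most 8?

f=1: 14 faults
f=2: 11 faults
f=3: 8 faults
f=4: 8 faults
f=5: 6 faults
f=6: 6 faults
Smallest f with faults ≤ 8 is 3.

3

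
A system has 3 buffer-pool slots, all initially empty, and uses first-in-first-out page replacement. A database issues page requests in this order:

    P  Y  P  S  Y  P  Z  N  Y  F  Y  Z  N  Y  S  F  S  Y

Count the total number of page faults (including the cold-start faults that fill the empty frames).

12

P -> fault, frames [P]
Y -> fault, frames [P, Y]
P -> hit
S -> fault, frames [P, Y, S]
Y -> hit
P -> hit
Z -> fault, evict P, frames [Y, S, Z]
N -> fault, evict Y, frames [S, Z, N]
Y -> fault, evict S, frames [Z, N, Y]
F -> fault, evict Z, frames [N, Y, F]
Y -> hit
Z -> fault, evict N, frames [Y, F, Z]
N -> fault, evict Y, frames [F, Z, N]
Y -> fault, evict F, frames [Z, N, Y]
S -> fault, evict Z, frames [N, Y, S]
F -> fault, evict N, frames [Y, S, F]
S -> hit
Y -> hit
Page faults: 12.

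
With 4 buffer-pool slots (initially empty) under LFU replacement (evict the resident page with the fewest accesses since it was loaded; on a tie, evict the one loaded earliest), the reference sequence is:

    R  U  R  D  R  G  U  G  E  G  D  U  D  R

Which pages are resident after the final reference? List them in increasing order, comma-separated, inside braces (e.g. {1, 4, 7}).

R → fault, frames [R]
U → fault, frames [R, U]
R → hit
D → fault, frames [R, U, D]
R → hit
G → fault, frames [R, U, D, G]
U → hit
G → hit
E → fault, evict D, frames [R, U, G, E]
G → hit
D → fault, evict E, frames [R, U, G, D]
U → hit
D → hit
R → hit

{D, G, R, U}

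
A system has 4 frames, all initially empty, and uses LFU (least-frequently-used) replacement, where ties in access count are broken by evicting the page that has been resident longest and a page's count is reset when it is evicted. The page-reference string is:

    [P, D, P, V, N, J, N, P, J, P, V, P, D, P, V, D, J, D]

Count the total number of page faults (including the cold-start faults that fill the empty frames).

P → miss, frames {P}
D → miss, frames {P,D}
P → hit
V → miss, frames {P,D,V}
N → miss, frames {P,D,V,N}
J → miss, evict D, frames {P,V,N,J}
N → hit
P → hit
J → hit
P → hit
V → hit
P → hit
D → miss, evict V, frames {P,N,J,D}
P → hit
V → miss, evict D, frames {P,N,J,V}
D → miss, evict V, frames {P,N,J,D}
J → hit
D → hit
Page faults: 8.

8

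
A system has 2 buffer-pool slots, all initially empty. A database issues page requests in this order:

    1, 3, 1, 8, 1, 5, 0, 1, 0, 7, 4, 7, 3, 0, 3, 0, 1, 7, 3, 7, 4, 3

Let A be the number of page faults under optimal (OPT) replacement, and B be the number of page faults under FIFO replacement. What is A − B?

-3

Under OPT: F F . F . F F . . F F . F F . . F F . . F . → 12 faults.
Under FIFO: F F . F F F F F . F F . F F . . F F F . F . → 15 faults.
A − B = 12 − 15 = -3.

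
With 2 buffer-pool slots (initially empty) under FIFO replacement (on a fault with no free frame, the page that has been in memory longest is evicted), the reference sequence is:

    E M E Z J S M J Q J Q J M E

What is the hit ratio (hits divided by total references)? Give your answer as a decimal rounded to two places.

0.29

E -> miss, frames {E}
M -> miss, frames {E,M}
E -> hit
Z -> miss, evict E, frames {M,Z}
J -> miss, evict M, frames {Z,J}
S -> miss, evict Z, frames {J,S}
M -> miss, evict J, frames {S,M}
J -> miss, evict S, frames {M,J}
Q -> miss, evict M, frames {J,Q}
J -> hit
Q -> hit
J -> hit
M -> miss, evict J, frames {Q,M}
E -> miss, evict Q, frames {M,E}
Hits: 4 of 14 references → 4/14 = 0.2857.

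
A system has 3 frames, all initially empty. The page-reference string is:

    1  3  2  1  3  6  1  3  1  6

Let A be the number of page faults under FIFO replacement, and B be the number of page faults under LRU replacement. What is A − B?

Under FIFO: F F F . . F F F . . → 6 faults.
Under LRU: F F F . . F . . . . → 4 faults.
A − B = 6 − 4 = 2.

2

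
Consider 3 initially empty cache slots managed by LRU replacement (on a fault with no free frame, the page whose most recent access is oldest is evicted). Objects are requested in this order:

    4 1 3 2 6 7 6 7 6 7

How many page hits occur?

4: miss, frames [4]
1: miss, frames [4, 1]
3: miss, frames [4, 1, 3]
2: miss, evict 4, frames [1, 3, 2]
6: miss, evict 1, frames [3, 2, 6]
7: miss, evict 3, frames [2, 6, 7]
6: hit
7: hit
6: hit
7: hit
Hits: 4.

4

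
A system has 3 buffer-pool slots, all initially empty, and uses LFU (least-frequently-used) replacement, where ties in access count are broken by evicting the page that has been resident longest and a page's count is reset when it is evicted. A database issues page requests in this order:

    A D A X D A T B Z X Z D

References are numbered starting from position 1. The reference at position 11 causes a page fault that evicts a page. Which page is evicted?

X

pos 1: A: miss, frames (A)
pos 2: D: miss, frames (A D)
pos 3: A: hit
pos 4: X: miss, frames (A D X)
pos 5: D: hit
pos 6: A: hit
pos 7: T: miss, evict X, frames (A D T)
pos 8: B: miss, evict T, frames (A D B)
pos 9: Z: miss, evict B, frames (A D Z)
pos 10: X: miss, evict Z, frames (A D X)
pos 11: Z: miss, evict X, frames (A D Z)
At position 11, page X is evicted.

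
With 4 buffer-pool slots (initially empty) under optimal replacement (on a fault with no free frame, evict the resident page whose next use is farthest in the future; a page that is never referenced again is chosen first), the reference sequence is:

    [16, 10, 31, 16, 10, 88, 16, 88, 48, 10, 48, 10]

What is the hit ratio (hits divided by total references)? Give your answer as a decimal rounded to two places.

0.58

16 -> miss, frames (16)
10 -> miss, frames (16 10)
31 -> miss, frames (16 10 31)
16 -> hit
10 -> hit
88 -> miss, frames (16 10 31 88)
16 -> hit
88 -> hit
48 -> miss, evict 88, frames (16 10 31 48)
10 -> hit
48 -> hit
10 -> hit
Hits: 7 of 12 references → 7/12 = 0.5833.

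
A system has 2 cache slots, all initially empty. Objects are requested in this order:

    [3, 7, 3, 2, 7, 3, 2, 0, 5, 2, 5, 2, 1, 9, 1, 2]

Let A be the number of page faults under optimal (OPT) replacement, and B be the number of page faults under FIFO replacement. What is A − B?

-1

Under OPT: F F . F . F . F F . . . F F . F → 9 faults.
Under FIFO: F F . F . F . F F F . . F F . F → 10 faults.
A − B = 9 − 10 = -1.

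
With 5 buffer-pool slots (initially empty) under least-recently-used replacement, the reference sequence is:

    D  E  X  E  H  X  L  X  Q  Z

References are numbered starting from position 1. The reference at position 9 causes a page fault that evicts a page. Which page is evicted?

pos 1: D → fault, frames (D)
pos 2: E → fault, frames (D E)
pos 3: X → fault, frames (D E X)
pos 4: E → hit
pos 5: H → fault, frames (D X E H)
pos 6: X → hit
pos 7: L → fault, frames (D E H X L)
pos 8: X → hit
pos 9: Q → fault, evict D, frames (E H L X Q)
At position 9, page D is evicted.

D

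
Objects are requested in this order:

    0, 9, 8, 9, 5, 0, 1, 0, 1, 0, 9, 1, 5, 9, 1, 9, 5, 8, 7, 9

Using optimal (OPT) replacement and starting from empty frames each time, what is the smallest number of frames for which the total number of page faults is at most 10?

f=1: 20 faults
f=2: 12 faults
f=3: 8 faults
f=4: 7 faults
f=5: 6 faults
f=6: 6 faults
Smallest f with faults ≤ 10 is 3.

3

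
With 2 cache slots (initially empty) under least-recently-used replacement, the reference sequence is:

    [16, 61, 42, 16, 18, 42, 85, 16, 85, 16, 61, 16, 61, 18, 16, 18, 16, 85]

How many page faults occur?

16 -> miss, frames {16}
61 -> miss, frames {16,61}
42 -> miss, evict 16, frames {61,42}
16 -> miss, evict 61, frames {42,16}
18 -> miss, evict 42, frames {16,18}
42 -> miss, evict 16, frames {18,42}
85 -> miss, evict 18, frames {42,85}
16 -> miss, evict 42, frames {85,16}
85 -> hit
16 -> hit
61 -> miss, evict 85, frames {16,61}
16 -> hit
61 -> hit
18 -> miss, evict 16, frames {61,18}
16 -> miss, evict 61, frames {18,16}
18 -> hit
16 -> hit
85 -> miss, evict 18, frames {16,85}
Page faults: 12.

12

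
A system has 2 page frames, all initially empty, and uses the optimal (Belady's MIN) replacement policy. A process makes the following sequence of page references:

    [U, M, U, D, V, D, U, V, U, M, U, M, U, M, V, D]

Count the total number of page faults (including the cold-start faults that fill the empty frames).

U → fault, frames {U}
M → fault, frames {U,M}
U → hit
D → fault, evict M, frames {U,D}
V → fault, evict U, frames {D,V}
D → hit
U → fault, evict D, frames {V,U}
V → hit
U → hit
M → fault, evict V, frames {U,M}
U → hit
M → hit
U → hit
M → hit
V → fault, evict M, frames {U,V}
D → fault, evict V, frames {U,D}
Page faults: 8.

8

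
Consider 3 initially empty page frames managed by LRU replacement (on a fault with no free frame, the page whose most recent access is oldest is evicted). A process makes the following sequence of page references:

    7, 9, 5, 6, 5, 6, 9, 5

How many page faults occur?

4

7 -> fault, frames {7}
9 -> fault, frames {7,9}
5 -> fault, frames {7,9,5}
6 -> fault, evict 7, frames {9,5,6}
5 -> hit
6 -> hit
9 -> hit
5 -> hit
Page faults: 4.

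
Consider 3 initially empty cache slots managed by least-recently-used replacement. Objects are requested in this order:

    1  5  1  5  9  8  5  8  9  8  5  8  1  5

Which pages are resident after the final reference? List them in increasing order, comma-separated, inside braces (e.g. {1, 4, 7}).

1: fault, frames [1]
5: fault, frames [1, 5]
1: hit
5: hit
9: fault, frames [1, 5, 9]
8: fault, evict 1, frames [5, 9, 8]
5: hit
8: hit
9: hit
8: hit
5: hit
8: hit
1: fault, evict 9, frames [5, 8, 1]
5: hit

{1, 5, 8}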